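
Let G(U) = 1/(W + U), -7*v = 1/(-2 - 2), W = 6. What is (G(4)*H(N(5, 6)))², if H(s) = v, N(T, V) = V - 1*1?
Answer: 1/78400 ≈ 1.2755e-5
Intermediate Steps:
N(T, V) = -1 + V (N(T, V) = V - 1 = -1 + V)
v = 1/28 (v = -1/(7*(-2 - 2)) = -⅐/(-4) = -⅐*(-¼) = 1/28 ≈ 0.035714)
G(U) = 1/(6 + U)
H(s) = 1/28
(G(4)*H(N(5, 6)))² = ((1/28)/(6 + 4))² = ((1/28)/10)² = ((⅒)*(1/28))² = (1/280)² = 1/78400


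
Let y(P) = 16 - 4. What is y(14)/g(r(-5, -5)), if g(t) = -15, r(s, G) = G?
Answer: -⅘ ≈ -0.80000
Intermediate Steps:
y(P) = 12
y(14)/g(r(-5, -5)) = 12/(-15) = 12*(-1/15) = -⅘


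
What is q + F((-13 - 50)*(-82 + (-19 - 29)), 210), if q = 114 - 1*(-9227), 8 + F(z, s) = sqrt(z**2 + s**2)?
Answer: 9333 + 210*sqrt(1522) ≈ 17526.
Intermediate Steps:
F(z, s) = -8 + sqrt(s**2 + z**2) (F(z, s) = -8 + sqrt(z**2 + s**2) = -8 + sqrt(s**2 + z**2))
q = 9341 (q = 114 + 9227 = 9341)
q + F((-13 - 50)*(-82 + (-19 - 29)), 210) = 9341 + (-8 + sqrt(210**2 + ((-13 - 50)*(-82 + (-19 - 29)))**2)) = 9341 + (-8 + sqrt(44100 + (-63*(-82 - 48))**2)) = 9341 + (-8 + sqrt(44100 + (-63*(-130))**2)) = 9341 + (-8 + sqrt(44100 + 8190**2)) = 9341 + (-8 + sqrt(44100 + 67076100)) = 9341 + (-8 + sqrt(67120200)) = 9341 + (-8 + 210*sqrt(1522)) = 9333 + 210*sqrt(1522)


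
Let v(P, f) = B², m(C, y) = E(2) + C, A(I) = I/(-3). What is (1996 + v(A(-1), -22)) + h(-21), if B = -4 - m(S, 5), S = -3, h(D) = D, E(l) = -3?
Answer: 1979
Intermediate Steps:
A(I) = -I/3 (A(I) = I*(-⅓) = -I/3)
m(C, y) = -3 + C
B = 2 (B = -4 - (-3 - 3) = -4 - 1*(-6) = -4 + 6 = 2)
v(P, f) = 4 (v(P, f) = 2² = 4)
(1996 + v(A(-1), -22)) + h(-21) = (1996 + 4) - 21 = 2000 - 21 = 1979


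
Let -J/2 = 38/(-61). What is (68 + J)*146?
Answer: 616704/61 ≈ 10110.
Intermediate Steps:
J = 76/61 (J = -76/(-61) = -76*(-1)/61 = -2*(-38/61) = 76/61 ≈ 1.2459)
(68 + J)*146 = (68 + 76/61)*146 = (4224/61)*146 = 616704/61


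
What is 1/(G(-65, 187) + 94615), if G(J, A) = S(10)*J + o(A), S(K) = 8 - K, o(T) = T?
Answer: 1/94932 ≈ 1.0534e-5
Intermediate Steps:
G(J, A) = A - 2*J (G(J, A) = (8 - 1*10)*J + A = (8 - 10)*J + A = -2*J + A = A - 2*J)
1/(G(-65, 187) + 94615) = 1/((187 - 2*(-65)) + 94615) = 1/((187 + 130) + 94615) = 1/(317 + 94615) = 1/94932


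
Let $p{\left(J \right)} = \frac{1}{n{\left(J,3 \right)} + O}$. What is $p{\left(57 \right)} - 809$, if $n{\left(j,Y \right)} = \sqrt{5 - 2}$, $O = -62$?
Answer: $- \frac{3107431}{3841} - \frac{\sqrt{3}}{3841} \approx -809.02$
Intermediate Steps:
$n{\left(j,Y \right)} = \sqrt{3}$
$p{\left(J \right)} = \frac{1}{-62 + \sqrt{3}}$ ($p{\left(J \right)} = \frac{1}{\sqrt{3} - 62} = \frac{1}{-62 + \sqrt{3}}$)
$p{\left(57 \right)} - 809 = \left(- \frac{62}{3841} - \frac{\sqrt{3}}{3841}\right) - 809 = - \frac{3107431}{3841} - \frac{\sqrt{3}}{3841}$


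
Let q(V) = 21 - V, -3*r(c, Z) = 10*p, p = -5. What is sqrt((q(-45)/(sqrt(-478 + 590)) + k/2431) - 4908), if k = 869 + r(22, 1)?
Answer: sqrt(-51161210736636 + 24572786238*sqrt(7))/102102 ≈ 70.01*I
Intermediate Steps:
r(c, Z) = 50/3 (r(c, Z) = -10*(-5)/3 = -1/3*(-50) = 50/3)
k = 2657/3 (k = 869 + 50/3 = 2657/3 ≈ 885.67)
sqrt((q(-45)/(sqrt(-478 + 590)) + k/2431) - 4908) = sqrt(((21 - 1*(-45))/(sqrt(-478 + 590)) + (2657/3)/2431) - 4908) = sqrt(((21 + 45)/(sqrt(112)) + (2657/3)*(1/2431)) - 4908) = sqrt((66/((4*sqrt(7))) + 2657/7293) - 4908) = sqrt((66*(sqrt(7)/28) + 2657/7293) - 4908) = sqrt((33*sqrt(7)/14 + 2657/7293) - 4908) = sqrt((2657/7293 + 33*sqrt(7)/14) - 4908) = sqrt(-35791387/7293 + 33*sqrt(7)/14)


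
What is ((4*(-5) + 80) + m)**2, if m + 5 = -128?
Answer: 5329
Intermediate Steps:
m = -133 (m = -5 - 128 = -133)
((4*(-5) + 80) + m)**2 = ((4*(-5) + 80) - 133)**2 = ((-20 + 80) - 133)**2 = (60 - 133)**2 = (-73)**2 = 5329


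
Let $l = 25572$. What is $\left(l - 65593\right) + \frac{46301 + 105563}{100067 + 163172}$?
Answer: $- \frac{10534936155}{263239} \approx -40020.0$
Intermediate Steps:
$\left(l - 65593\right) + \frac{46301 + 105563}{100067 + 163172} = \left(25572 - 65593\right) + \frac{46301 + 105563}{100067 + 163172} = -40021 + \frac{151864}{263239} = - \frac{10534936155}{263239}$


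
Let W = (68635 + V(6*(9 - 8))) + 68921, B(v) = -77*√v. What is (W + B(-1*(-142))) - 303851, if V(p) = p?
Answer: -166289 - 77*√142 ≈ -1.6721e+5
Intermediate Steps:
W = 137562 (W = (68635 + 6*(9 - 8)) + 68921 = (68635 + 6*1) + 68921 = (68635 + 6) + 68921 = 68641 + 68921 = 137562)
(W + B(-1*(-142))) - 303851 = (137562 - 77*√142) - 303851 = -166289 - 77*√142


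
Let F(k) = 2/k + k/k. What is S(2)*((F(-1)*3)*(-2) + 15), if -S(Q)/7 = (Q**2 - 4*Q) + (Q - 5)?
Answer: 1029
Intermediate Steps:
S(Q) = 35 - 7*Q**2 + 21*Q (S(Q) = -7*((Q**2 - 4*Q) + (Q - 5)) = -7*((Q**2 - 4*Q) + (-5 + Q)) = -7*(-5 + Q**2 - 3*Q) = 35 - 7*Q**2 + 21*Q)
F(k) = 1 + 2/k (F(k) = 2/k + 1 = 1 + 2/k)
S(2)*((F(-1)*3)*(-2) + 15) = (35 - 7*2**2 + 21*2)*((((2 - 1)/(-1))*3)*(-2) + 15) = (35 - 7*4 + 42)*((-1*1*3)*(-2) + 15) = (35 - 28 + 42)*(-1*3*(-2) + 15) = 49*(-3*(-2) + 15) = 49*(6 + 15) = 49*21 = 1029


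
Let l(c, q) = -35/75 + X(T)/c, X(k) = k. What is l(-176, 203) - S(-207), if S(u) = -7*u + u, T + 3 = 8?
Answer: -3280187/2640 ≈ -1242.5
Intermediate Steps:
T = 5 (T = -3 + 8 = 5)
S(u) = -6*u
l(c, q) = -7/15 + 5/c (l(c, q) = -35/75 + 5/c = -35*1/75 + 5/c = -7/15 + 5/c)
l(-176, 203) - S(-207) = (-7/15 + 5/(-176)) - (-6)*(-207) = (-7/15 + 5*(-1/176)) - 1*1242 = (-7/15 - 5/176) - 1242 = -1307/2640 - 1242 = -3280187/2640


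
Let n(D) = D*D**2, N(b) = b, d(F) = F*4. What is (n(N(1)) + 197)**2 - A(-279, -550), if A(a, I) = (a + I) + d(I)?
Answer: 42233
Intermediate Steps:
d(F) = 4*F
A(a, I) = a + 5*I (A(a, I) = (a + I) + 4*I = (I + a) + 4*I = a + 5*I)
n(D) = D**3
(n(N(1)) + 197)**2 - A(-279, -550) = (1**3 + 197)**2 - (-279 + 5*(-550)) = (1 + 197)**2 - (-279 - 2750) = 198**2 - 1*(-3029) = 39204 + 3029 = 42233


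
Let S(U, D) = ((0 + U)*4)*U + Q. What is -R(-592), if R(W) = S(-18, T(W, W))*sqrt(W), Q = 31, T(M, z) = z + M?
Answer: -5308*I*sqrt(37) ≈ -32287.0*I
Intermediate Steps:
T(M, z) = M + z
S(U, D) = 31 + 4*U**2 (S(U, D) = ((0 + U)*4)*U + 31 = (U*4)*U + 31 = (4*U)*U + 31 = 4*U**2 + 31 = 31 + 4*U**2)
R(W) = 1327*sqrt(W) (R(W) = (31 + 4*(-18)**2)*sqrt(W) = (31 + 4*324)*sqrt(W) = (31 + 1296)*sqrt(W) = 1327*sqrt(W))
-R(-592) = -1327*sqrt(-592) = -1327*4*I*sqrt(37) = -5308*I*sqrt(37)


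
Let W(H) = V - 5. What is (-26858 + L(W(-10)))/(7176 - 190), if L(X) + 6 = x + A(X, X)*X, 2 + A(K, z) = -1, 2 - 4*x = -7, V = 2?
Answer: -107411/27944 ≈ -3.8438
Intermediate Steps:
x = 9/4 (x = ½ - ¼*(-7) = ½ + 7/4 = 9/4 ≈ 2.2500)
A(K, z) = -3 (A(K, z) = -2 - 1 = -3)
W(H) = -3 (W(H) = 2 - 5 = -3)
L(X) = -15/4 - 3*X (L(X) = -6 + (9/4 - 3*X) = -15/4 - 3*X)
(-26858 + L(W(-10)))/(7176 - 190) = (-26858 + (-15/4 - 3*(-3)))/(7176 - 190) = (-26858 + (-15/4 + 9))/6986 = (-26858 + 21/4)*(1/6986) = -107411/4*1/6986 = -107411/27944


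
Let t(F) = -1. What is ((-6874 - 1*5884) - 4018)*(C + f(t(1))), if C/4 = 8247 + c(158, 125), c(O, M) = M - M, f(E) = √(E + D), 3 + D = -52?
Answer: -553406688 - 33552*I*√14 ≈ -5.5341e+8 - 1.2554e+5*I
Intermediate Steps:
D = -55 (D = -3 - 52 = -55)
f(E) = √(-55 + E) (f(E) = √(E - 55) = √(-55 + E))
c(O, M) = 0
C = 32988 (C = 4*(8247 + 0) = 4*8247 = 32988)
((-6874 - 1*5884) - 4018)*(C + f(t(1))) = ((-6874 - 1*5884) - 4018)*(32988 + √(-55 - 1)) = ((-6874 - 5884) - 4018)*(32988 + √(-56)) = (-12758 - 4018)*(32988 + 2*I*√14) = -16776*(32988 + 2*I*√14) = -553406688 - 33552*I*√14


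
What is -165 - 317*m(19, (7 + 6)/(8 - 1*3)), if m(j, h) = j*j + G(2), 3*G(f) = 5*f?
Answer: -346976/3 ≈ -1.1566e+5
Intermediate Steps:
G(f) = 5*f/3 (G(f) = (5*f)/3 = 5*f/3)
m(j, h) = 10/3 + j**2 (m(j, h) = j*j + (5/3)*2 = j**2 + 10/3 = 10/3 + j**2)
-165 - 317*m(19, (7 + 6)/(8 - 1*3)) = -165 - 317*(10/3 + 19**2) = -165 - 317*(10/3 + 361) = -165 - 317*1093/3 = -165 - 346481/3 = -346976/3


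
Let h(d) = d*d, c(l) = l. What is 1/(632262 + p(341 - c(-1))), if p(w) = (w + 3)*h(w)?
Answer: 1/40984842 ≈ 2.4399e-8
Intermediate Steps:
h(d) = d**2
p(w) = w**2*(3 + w) (p(w) = (w + 3)*w**2 = (3 + w)*w**2 = w**2*(3 + w))
1/(632262 + p(341 - c(-1))) = 1/(632262 + (341 - 1*(-1))**2*(3 + (341 - 1*(-1)))) = 1/(632262 + (341 + 1)**2*(3 + (341 + 1))) = 1/(632262 + 342**2*(3 + 342)) = 1/(632262 + 116964*345) = 1/(632262 + 40352580) = 1/40984842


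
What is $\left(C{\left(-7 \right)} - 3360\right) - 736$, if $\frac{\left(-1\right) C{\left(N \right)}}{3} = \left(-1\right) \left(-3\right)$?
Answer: $-4105$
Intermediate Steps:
$C{\left(N \right)} = -9$ ($C{\left(N \right)} = - 3 \left(\left(-1\right) \left(-3\right)\right) = \left(-3\right) 3 = -9$)
$\left(C{\left(-7 \right)} - 3360\right) - 736 = \left(-9 - 3360\right) - 736 = -3369 - 736 = -4105$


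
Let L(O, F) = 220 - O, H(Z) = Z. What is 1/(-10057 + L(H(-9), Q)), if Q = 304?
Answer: -1/9828 ≈ -0.00010175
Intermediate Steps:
1/(-10057 + L(H(-9), Q)) = 1/(-10057 + (220 - 1*(-9))) = 1/(-10057 + (220 + 9)) = 1/(-10057 + 229) = 1/(-9828) = -1/9828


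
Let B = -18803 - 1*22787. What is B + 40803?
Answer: -787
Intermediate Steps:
B = -41590 (B = -18803 - 22787 = -41590)
B + 40803 = -41590 + 40803 = -787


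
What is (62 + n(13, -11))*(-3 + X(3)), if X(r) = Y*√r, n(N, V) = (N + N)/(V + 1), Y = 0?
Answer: -891/5 ≈ -178.20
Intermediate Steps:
n(N, V) = 2*N/(1 + V) (n(N, V) = (2*N)/(1 + V) = 2*N/(1 + V))
X(r) = 0 (X(r) = 0*√r = 0)
(62 + n(13, -11))*(-3 + X(3)) = (62 + 2*13/(1 - 11))*(-3 + 0) = (62 + 2*13/(-10))*(-3) = (62 + 2*13*(-⅒))*(-3) = (62 - 13/5)*(-3) = (297/5)*(-3) = -891/5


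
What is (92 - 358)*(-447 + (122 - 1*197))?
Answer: 138852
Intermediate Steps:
(92 - 358)*(-447 + (122 - 1*197)) = -266*(-447 + (122 - 197)) = -266*(-447 - 75) = -266*(-522) = 138852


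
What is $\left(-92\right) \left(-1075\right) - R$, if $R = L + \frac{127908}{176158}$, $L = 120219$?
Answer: $- \frac{1877820155}{88079} \approx -21320.0$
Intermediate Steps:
$R = \frac{10588833255}{88079}$ ($R = 120219 + \frac{127908}{176158} = 120219 + 127908 \cdot \frac{1}{176158} = 120219 + \frac{63954}{88079} = \frac{10588833255}{88079} \approx 1.2022 \cdot 10^{5}$)
$\left(-92\right) \left(-1075\right) - R = \left(-92\right) \left(-1075\right) - \frac{10588833255}{88079} = 98900 - \frac{10588833255}{88079} = - \frac{1877820155}{88079}$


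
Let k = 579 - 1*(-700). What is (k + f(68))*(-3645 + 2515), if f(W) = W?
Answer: -1522110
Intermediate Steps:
k = 1279 (k = 579 + 700 = 1279)
(k + f(68))*(-3645 + 2515) = (1279 + 68)*(-3645 + 2515) = 1347*(-1130) = -1522110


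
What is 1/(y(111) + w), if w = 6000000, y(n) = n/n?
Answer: 1/6000001 ≈ 1.6667e-7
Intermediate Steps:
y(n) = 1
1/(y(111) + w) = 1/(1 + 6000000) = 1/6000001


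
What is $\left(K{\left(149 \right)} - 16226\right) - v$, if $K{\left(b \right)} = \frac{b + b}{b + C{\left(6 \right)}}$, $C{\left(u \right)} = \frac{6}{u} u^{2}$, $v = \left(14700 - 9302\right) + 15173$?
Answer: $- \frac{6807147}{185} \approx -36795.0$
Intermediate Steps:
$v = 20571$ ($v = 5398 + 15173 = 20571$)
$C{\left(u \right)} = 6 u$
$K{\left(b \right)} = \frac{2 b}{36 + b}$ ($K{\left(b \right)} = \frac{b + b}{b + 6 \cdot 6} = \frac{2 b}{b + 36} = \frac{2 b}{36 + b}$)
$\left(K{\left(149 \right)} - 16226\right) - v = \left(2 \cdot 149 \frac{1}{36 + 149} - 16226\right) - 20571 = \left(2 \cdot 149 \cdot \frac{1}{185} - 16226\right) - 20571 = \left(\frac{298}{185} - 16226\right) - 20571 = - \frac{3001512}{185} - 20571 = - \frac{6807147}{185}$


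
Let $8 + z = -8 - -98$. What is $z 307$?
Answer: $25174$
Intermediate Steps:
$z = 82$ ($z = -8 - -90 = -8 + \left(-8 + 98\right) = -8 + 90 = 82$)
$z 307 = 82 \cdot 307 = 25174$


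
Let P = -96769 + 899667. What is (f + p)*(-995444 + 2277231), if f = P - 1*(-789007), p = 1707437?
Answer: 4229053684154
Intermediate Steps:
P = 802898
f = 1591905 (f = 802898 - 1*(-789007) = 802898 + 789007 = 1591905)
(f + p)*(-995444 + 2277231) = (1591905 + 1707437)*(-995444 + 2277231) = 3299342*1281787 = 4229053684154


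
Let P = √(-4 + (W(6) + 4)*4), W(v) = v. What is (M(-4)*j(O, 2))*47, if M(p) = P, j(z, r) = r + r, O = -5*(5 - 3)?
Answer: 1128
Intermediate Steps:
O = -10 (O = -5*2 = -10)
j(z, r) = 2*r
P = 6 (P = √(-4 + (6 + 4)*4) = √(-4 + 10*4) = √(-4 + 40) = √36 = 6)
M(p) = 6
(M(-4)*j(O, 2))*47 = (6*(2*2))*47 = (6*4)*47 = 24*47 = 1128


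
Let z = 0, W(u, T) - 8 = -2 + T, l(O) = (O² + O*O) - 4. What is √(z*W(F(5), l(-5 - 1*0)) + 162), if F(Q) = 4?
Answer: 9*√2 ≈ 12.728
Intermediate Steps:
l(O) = -4 + 2*O² (l(O) = (O² + O²) - 4 = 2*O² - 4 = -4 + 2*O²)
W(u, T) = 6 + T (W(u, T) = 8 + (-2 + T) = 6 + T)
√(z*W(F(5), l(-5 - 1*0)) + 162) = √(0*(6 + (-4 + 2*(-5 - 1*0)²)) + 162) = √(0*(6 + (-4 + 2*(-5 + 0)²)) + 162) = √(0*(6 + (-4 + 2*(-5)²)) + 162) = √(0*(6 + (-4 + 2*25)) + 162) = √(0*(6 + (-4 + 50)) + 162) = √(0*(6 + 46) + 162) = √(0*52 + 162) = √(0 + 162) = √162 = 9*√2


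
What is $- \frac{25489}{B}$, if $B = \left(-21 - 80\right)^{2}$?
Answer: $- \frac{25489}{10201} \approx -2.4987$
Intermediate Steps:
$B = 10201$ ($B = \left(-101\right)^{2} = 10201$)
$- \frac{25489}{B} = - \frac{25489}{10201}$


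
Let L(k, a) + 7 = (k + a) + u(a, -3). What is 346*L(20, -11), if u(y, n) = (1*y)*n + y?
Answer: 8304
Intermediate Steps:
u(y, n) = y + n*y (u(y, n) = y*n + y = n*y + y = y + n*y)
L(k, a) = -7 + k - a (L(k, a) = -7 + ((k + a) + a*(1 - 3)) = -7 + ((a + k) + a*(-2)) = -7 + ((a + k) - 2*a) = -7 + (k - a) = -7 + k - a)
346*L(20, -11) = 346*(-7 + 20 - 1*(-11)) = 346*(-7 + 20 + 11) = 346*24 = 8304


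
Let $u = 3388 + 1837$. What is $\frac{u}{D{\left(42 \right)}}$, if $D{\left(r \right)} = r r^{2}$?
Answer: $\frac{5225}{74088} \approx 0.070524$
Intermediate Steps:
$u = 5225$
$D{\left(r \right)} = r^{3}$
$\frac{u}{D{\left(42 \right)}} = \frac{5225}{42^{3}} = \frac{5225}{74088}$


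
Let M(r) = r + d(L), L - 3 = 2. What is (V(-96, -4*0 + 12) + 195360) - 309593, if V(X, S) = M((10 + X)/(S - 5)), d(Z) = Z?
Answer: -799682/7 ≈ -1.1424e+5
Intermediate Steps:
L = 5 (L = 3 + 2 = 5)
M(r) = 5 + r (M(r) = r + 5 = 5 + r)
V(X, S) = 5 + (10 + X)/(-5 + S) (V(X, S) = 5 + (10 + X)/(S - 5) = 5 + (10 + X)/(-5 + S))
(V(-96, -4*0 + 12) + 195360) - 309593 = ((-15 - 96 + 5*(-4*0 + 12))/(-5 + (-4*0 + 12)) + 195360) - 309593 = ((-15 - 96 + 5*(0 + 12))/(-5 + (0 + 12)) + 195360) - 309593 = ((-15 - 96 + 5*12)/(-5 + 12) + 195360) - 309593 = ((-15 - 96 + 60)/7 + 195360) - 309593 = ((1/7)*(-51) + 195360) - 309593 = (-51/7 + 195360) - 309593 = 1367469/7 - 309593 = -799682/7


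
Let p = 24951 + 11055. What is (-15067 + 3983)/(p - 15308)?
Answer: -5542/10349 ≈ -0.53551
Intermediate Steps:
p = 36006
(-15067 + 3983)/(p - 15308) = (-15067 + 3983)/(36006 - 15308) = -11084/20698 = -11084*1/20698 = -5542/10349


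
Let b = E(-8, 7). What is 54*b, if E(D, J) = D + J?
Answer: -54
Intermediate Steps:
b = -1 (b = -8 + 7 = -1)
54*b = 54*(-1) = -54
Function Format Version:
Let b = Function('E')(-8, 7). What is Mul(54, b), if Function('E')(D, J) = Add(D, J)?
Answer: -54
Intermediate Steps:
b = -1 (b = Add(-8, 7) = -1)
Mul(54, b) = Mul(54, -1) = -54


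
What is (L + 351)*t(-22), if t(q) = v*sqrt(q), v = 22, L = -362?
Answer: -242*I*sqrt(22) ≈ -1135.1*I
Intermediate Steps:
t(q) = 22*sqrt(q)
(L + 351)*t(-22) = (-362 + 351)*(22*sqrt(-22)) = -242*I*sqrt(22)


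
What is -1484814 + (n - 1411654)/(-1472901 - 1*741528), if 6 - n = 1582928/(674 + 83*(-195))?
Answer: -51000381581197066/34348008219 ≈ -1.4848e+6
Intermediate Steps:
n = 1675994/15511 (n = 6 - 1582928/(674 + 83*(-195)) = 6 - 1582928/(674 - 16185) = 6 - 1582928/(-15511) = 6 - 1582928*(-1)/15511 = 6 - 1*(-1582928/15511) = 6 + 1582928/15511 = 1675994/15511 ≈ 108.05)
-1484814 + (n - 1411654)/(-1472901 - 1*741528) = -1484814 + (1675994/15511 - 1411654)/(-1472901 - 1*741528) = -1484814 - 21894489200/(15511*(-1472901 - 741528)) = -1484814 - 21894489200/15511/(-2214429) = -1484814 - 21894489200/15511*(-1/2214429) = -1484814 + 21894489200/34348008219 = -51000381581197066/34348008219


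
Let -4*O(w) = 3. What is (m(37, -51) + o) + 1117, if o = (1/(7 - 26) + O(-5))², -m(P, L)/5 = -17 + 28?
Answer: 6137833/5776 ≈ 1062.6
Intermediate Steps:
O(w) = -¾ (O(w) = -¼*3 = -¾)
m(P, L) = -55 (m(P, L) = -5*(-17 + 28) = -5*11 = -55)
o = 3721/5776 (o = (1/(7 - 26) - ¾)² = (1/(-19) - ¾)² = (-1/19 - ¾)² = (-61/76)² = 3721/5776 ≈ 0.64422)
(m(37, -51) + o) + 1117 = (-55 + 3721/5776) + 1117 = -313959/5776 + 1117 = 6137833/5776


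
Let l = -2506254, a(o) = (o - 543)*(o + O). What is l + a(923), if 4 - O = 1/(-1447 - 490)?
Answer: -4172285998/1937 ≈ -2.1540e+6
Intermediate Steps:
O = 7749/1937 (O = 4 - 1/(-1447 - 490) = 4 - 1/(-1937) = 4 - 1*(-1/1937) = 4 + 1/1937 = 7749/1937 ≈ 4.0005)
a(o) = (-543 + o)*(7749/1937 + o) (a(o) = (o - 543)*(o + 7749/1937) = (-543 + o)*(7749/1937 + o))
l + a(923) = -2506254 + (-4207707/1937 + 923² - 1044042/1937*923) = -2506254 + (-4207707/1937 + 851929 - 74126982/149) = -2506254 + 682328000/1937 = -4172285998/1937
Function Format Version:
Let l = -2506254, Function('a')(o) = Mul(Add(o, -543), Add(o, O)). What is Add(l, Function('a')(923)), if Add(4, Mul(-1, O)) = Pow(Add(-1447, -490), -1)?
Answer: Rational(-4172285998, 1937) ≈ -2.1540e+6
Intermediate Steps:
O = Rational(7749, 1937) (O = Add(4, Mul(-1, Pow(Add(-1447, -490), -1))) = Add(4, Mul(-1, Pow(-1937, -1))) = Add(4, Mul(-1, Rational(-1, 1937))) = Add(4, Rational(1, 1937)) = Rational(7749, 1937) ≈ 4.0005)
Function('a')(o) = Mul(Add(-543, o), Add(Rational(7749, 1937), o)) (Function('a')(o) = Mul(Add(o, -543), Add(o, Rational(7749, 1937))) = Mul(Add(-543, o), Add(Rational(7749, 1937), o)))
Add(l, Function('a')(923)) = Add(-2506254, Add(Rational(-4207707, 1937), Pow(923, 2), Mul(Rational(-1044042, 1937), 923))) = Add(-2506254, Add(Rational(-4207707, 1937), 851929, Rational(-74126982, 149))) = Add(-2506254, Rational(682328000, 1937)) = Rational(-4172285998, 1937)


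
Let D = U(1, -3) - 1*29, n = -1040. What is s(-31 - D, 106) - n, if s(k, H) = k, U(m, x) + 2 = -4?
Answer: 1044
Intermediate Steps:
U(m, x) = -6 (U(m, x) = -2 - 4 = -6)
D = -35 (D = -6 - 1*29 = -6 - 29 = -35)
s(-31 - D, 106) - n = (-31 - 1*(-35)) - 1*(-1040) = (-31 + 35) + 1040 = 4 + 1040 = 1044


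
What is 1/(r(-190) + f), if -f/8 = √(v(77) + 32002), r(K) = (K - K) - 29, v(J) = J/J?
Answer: 29/2047351 - 8*√32003/2047351 ≈ -0.00068486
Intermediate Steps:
v(J) = 1
r(K) = -29 (r(K) = 0 - 29 = -29)
f = -8*√32003 (f = -8*√(1 + 32002) = -8*√32003 ≈ -1431.2)
1/(r(-190) + f) = 1/(-29 - 8*√32003)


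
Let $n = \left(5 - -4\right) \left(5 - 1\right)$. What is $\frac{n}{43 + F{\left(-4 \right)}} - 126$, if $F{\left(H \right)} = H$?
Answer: $- \frac{1626}{13} \approx -125.08$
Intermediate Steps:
$n = 36$ ($n = \left(5 + 4\right) 4 = 9 \cdot 4 = 36$)
$\frac{n}{43 + F{\left(-4 \right)}} - 126 = \frac{36}{43 - 4} - 126 = \frac{36}{39} - 126 = 36 \cdot \frac{1}{39} - 126 = \frac{12}{13} - 126 = - \frac{1626}{13}$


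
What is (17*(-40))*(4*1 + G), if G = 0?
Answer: -2720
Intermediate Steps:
(17*(-40))*(4*1 + G) = (17*(-40))*(4*1 + 0) = -680*(4 + 0) = -680*4 = -2720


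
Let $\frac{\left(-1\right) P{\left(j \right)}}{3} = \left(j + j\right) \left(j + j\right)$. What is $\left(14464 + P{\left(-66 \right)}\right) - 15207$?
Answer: $-53015$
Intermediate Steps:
$P{\left(j \right)} = - 12 j^{2}$ ($P{\left(j \right)} = - 3 \left(j + j\right) \left(j + j\right) = - 3 \cdot 2 j 2 j = - 3 \cdot 4 j^{2} = - 12 j^{2}$)
$\left(14464 + P{\left(-66 \right)}\right) - 15207 = \left(14464 - 12 \left(-66\right)^{2}\right) - 15207 = \left(14464 - 52272\right) - 15207 = -37808 - 15207 = -53015$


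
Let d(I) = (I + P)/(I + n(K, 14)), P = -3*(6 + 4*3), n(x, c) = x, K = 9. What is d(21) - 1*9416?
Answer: -94171/10 ≈ -9417.1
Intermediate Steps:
P = -54 (P = -3*(6 + 12) = -3*18 = -54)
d(I) = (-54 + I)/(9 + I) (d(I) = (I - 54)/(I + 9) = (-54 + I)/(9 + I))
d(21) - 1*9416 = (-54 + 21)/(9 + 21) - 1*9416 = -33/30 - 9416 = (1/30)*(-33) - 9416 = -11/10 - 9416 = -94171/10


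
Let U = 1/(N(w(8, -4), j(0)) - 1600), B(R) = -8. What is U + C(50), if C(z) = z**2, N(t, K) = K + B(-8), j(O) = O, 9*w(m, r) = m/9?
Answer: 4019999/1608 ≈ 2500.0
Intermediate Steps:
w(m, r) = m/81 (w(m, r) = (m/9)/9 = m/81)
N(t, K) = -8 + K (N(t, K) = K - 8 = -8 + K)
U = -1/1608 (U = 1/((-8 + 0) - 1600) = 1/(-8 - 1600) = 1/(-1608) = -1/1608 ≈ -0.00062189)
U + C(50) = -1/1608 + 50**2 = -1/1608 + 2500 = 4019999/1608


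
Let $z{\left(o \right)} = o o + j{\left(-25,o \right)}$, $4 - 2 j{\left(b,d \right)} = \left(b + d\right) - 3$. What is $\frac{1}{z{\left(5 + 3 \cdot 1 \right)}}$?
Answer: $\frac{1}{76} \approx 0.013158$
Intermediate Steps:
$j{\left(b,d \right)} = \frac{7}{2} - \frac{b}{2} - \frac{d}{2}$ ($j{\left(b,d \right)} = 2 - \frac{\left(b + d\right) - 3}{2} = 2 - \frac{-3 + b + d}{2} = 2 - \left(- \frac{3}{2} + \frac{b}{2} + \frac{d}{2}\right) = \frac{7}{2} - \frac{b}{2} - \frac{d}{2}$)
$z{\left(o \right)} = 16 + o^{2} - \frac{o}{2}$ ($z{\left(o \right)} = o o - \left(-16 + \frac{o}{2}\right) = o^{2} + \left(\frac{7}{2} + \frac{25}{2} - \frac{o}{2}\right) = o^{2} - \left(-16 + \frac{o}{2}\right) = 16 + o^{2} - \frac{o}{2}$)
$\frac{1}{z{\left(5 + 3 \cdot 1 \right)}} = \frac{1}{16 + \left(5 + 3 \cdot 1\right)^{2} - \frac{5 + 3 \cdot 1}{2}} = \frac{1}{16 + \left(5 + 3\right)^{2} - \frac{5 + 3}{2}} = \frac{1}{16 + 8^{2} - 4} = \frac{1}{16 + 64 - 4} = \frac{1}{76}$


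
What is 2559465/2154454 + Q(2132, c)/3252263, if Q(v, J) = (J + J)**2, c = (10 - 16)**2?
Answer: 8335222008831/7006851029402 ≈ 1.1896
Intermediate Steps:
c = 36 (c = (-6)**2 = 36)
Q(v, J) = 4*J**2 (Q(v, J) = (2*J)**2 = 4*J**2)
2559465/2154454 + Q(2132, c)/3252263 = 2559465/2154454 + (4*36**2)/3252263 = 2559465*(1/2154454) + (4*1296)*(1/3252263) = 2559465/2154454 + 5184*(1/3252263) = 2559465/2154454 + 5184/3252263 = 8335222008831/7006851029402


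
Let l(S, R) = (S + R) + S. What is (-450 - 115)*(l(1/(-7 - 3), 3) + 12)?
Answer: -8362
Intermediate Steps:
l(S, R) = R + 2*S (l(S, R) = (R + S) + S = R + 2*S)
(-450 - 115)*(l(1/(-7 - 3), 3) + 12) = (-450 - 115)*((3 + 2/(-7 - 3)) + 12) = -565*((3 + 2/(-10)) + 12) = -565*((3 + 2*(-1/10)) + 12) = -565*((3 - 1/5) + 12) = -565*(14/5 + 12) = -565*74/5 = -8362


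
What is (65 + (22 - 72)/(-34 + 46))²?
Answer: 133225/36 ≈ 3700.7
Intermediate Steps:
(65 + (22 - 72)/(-34 + 46))² = (65 - 50/12)² = (65 - 50*1/12)² = (65 - 25/6)² = (365/6)² = 133225/36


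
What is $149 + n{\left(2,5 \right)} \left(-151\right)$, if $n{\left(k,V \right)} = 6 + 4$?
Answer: $-1361$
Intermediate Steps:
$n{\left(k,V \right)} = 10$
$149 + n{\left(2,5 \right)} \left(-151\right) = 149 + 10 \left(-151\right) = 149 - 1510 = -1361$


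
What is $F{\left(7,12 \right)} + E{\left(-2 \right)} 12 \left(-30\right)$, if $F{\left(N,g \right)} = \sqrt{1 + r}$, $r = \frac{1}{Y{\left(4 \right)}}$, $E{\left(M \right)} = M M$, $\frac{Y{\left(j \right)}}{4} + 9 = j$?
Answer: $-1440 + \frac{\sqrt{95}}{10} \approx -1439.0$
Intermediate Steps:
$Y{\left(j \right)} = -36 + 4 j$
$E{\left(M \right)} = M^{2}$
$r = - \frac{1}{20}$ ($r = \frac{1}{-36 + 4 \cdot 4} = \frac{1}{-36 + 16} = \frac{1}{-20} = - \frac{1}{20} \approx -0.05$)
$F{\left(N,g \right)} = \frac{\sqrt{95}}{10}$ ($F{\left(N,g \right)} = \sqrt{1 - \frac{1}{20}} = \sqrt{\frac{19}{20}} = \frac{\sqrt{95}}{10}$)
$F{\left(7,12 \right)} + E{\left(-2 \right)} 12 \left(-30\right) = \frac{\sqrt{95}}{10} + \left(-2\right)^{2} \cdot 12 \left(-30\right) = \frac{\sqrt{95}}{10} + 4 \cdot 12 \left(-30\right) = \frac{\sqrt{95}}{10} + 48 \left(-30\right) = \frac{\sqrt{95}}{10} - 1440 = -1440 + \frac{\sqrt{95}}{10}$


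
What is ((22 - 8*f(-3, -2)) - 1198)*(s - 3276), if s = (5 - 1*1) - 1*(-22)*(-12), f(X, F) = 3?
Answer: 4243200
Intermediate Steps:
s = -260 (s = (5 - 1) + 22*(-12) = 4 - 264 = -260)
((22 - 8*f(-3, -2)) - 1198)*(s - 3276) = ((22 - 8*3) - 1198)*(-260 - 3276) = ((22 - 24) - 1198)*(-3536) = (-2 - 1198)*(-3536) = -1200*(-3536) = 4243200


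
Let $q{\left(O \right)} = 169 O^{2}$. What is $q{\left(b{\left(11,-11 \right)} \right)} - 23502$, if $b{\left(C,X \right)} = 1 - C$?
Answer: $-6602$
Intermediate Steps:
$q{\left(b{\left(11,-11 \right)} \right)} - 23502 = 169 \left(1 - 11\right)^{2} - 23502 = 169 \left(-10\right)^{2} - 23502 = 169 \cdot 100 - 23502 = 16900 - 23502 = -6602$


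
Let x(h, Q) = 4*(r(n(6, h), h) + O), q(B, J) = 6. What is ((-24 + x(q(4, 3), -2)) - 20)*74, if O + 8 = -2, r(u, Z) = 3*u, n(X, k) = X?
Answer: -888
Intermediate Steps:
O = -10 (O = -8 - 2 = -10)
x(h, Q) = 32 (x(h, Q) = 4*(3*6 - 10) = 4*(18 - 10) = 4*8 = 32)
((-24 + x(q(4, 3), -2)) - 20)*74 = ((-24 + 32) - 20)*74 = (8 - 20)*74 = -12*74 = -888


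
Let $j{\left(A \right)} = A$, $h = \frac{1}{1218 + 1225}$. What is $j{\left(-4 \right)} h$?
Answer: $- \frac{4}{2443} \approx -0.0016373$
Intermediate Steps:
$h = \frac{1}{2443} \approx 0.00040933$
$j{\left(-4 \right)} h = \left(-4\right) \frac{1}{2443} = - \frac{4}{2443}$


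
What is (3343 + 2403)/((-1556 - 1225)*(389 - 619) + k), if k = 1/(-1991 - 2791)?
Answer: 27477372/3058710659 ≈ 0.0089833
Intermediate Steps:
k = -1/4782 (k = 1/(-4782) = -1/4782 ≈ -0.00020912)
(3343 + 2403)/((-1556 - 1225)*(389 - 619) + k) = (3343 + 2403)/((-1556 - 1225)*(389 - 619) - 1/4782) = 5746/(-2781*(-230) - 1/4782) = 5746/(639630 - 1/4782) = 5746/(3058710659/4782) = 5746*(4782/3058710659) = 27477372/3058710659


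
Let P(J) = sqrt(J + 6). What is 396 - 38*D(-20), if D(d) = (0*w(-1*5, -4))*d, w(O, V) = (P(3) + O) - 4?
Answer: 396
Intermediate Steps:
P(J) = sqrt(6 + J)
w(O, V) = -1 + O (w(O, V) = (sqrt(6 + 3) + O) - 4 = (sqrt(9) + O) - 4 = (3 + O) - 4 = -1 + O)
D(d) = 0 (D(d) = (0*(-1 - 1*5))*d = (0*(-1 - 5))*d = (0*(-6))*d = 0*d = 0)
396 - 38*D(-20) = 396 - 38*0 = 396 + 0 = 396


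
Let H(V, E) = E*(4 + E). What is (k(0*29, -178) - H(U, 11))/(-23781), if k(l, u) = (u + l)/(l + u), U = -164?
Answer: 164/23781 ≈ 0.0068963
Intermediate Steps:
k(l, u) = 1 (k(l, u) = (l + u)/(l + u) = 1)
(k(0*29, -178) - H(U, 11))/(-23781) = (1 - 11*(4 + 11))/(-23781) = (1 - 11*15)*(-1/23781) = (1 - 1*165)*(-1/23781) = (1 - 165)*(-1/23781) = -164*(-1/23781) = 164/23781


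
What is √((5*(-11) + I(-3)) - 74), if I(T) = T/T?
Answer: 8*I*√2 ≈ 11.314*I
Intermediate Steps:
I(T) = 1
√((5*(-11) + I(-3)) - 74) = √((5*(-11) + 1) - 74) = √((-55 + 1) - 74) = √(-54 - 74) = √(-128) = 8*I*√2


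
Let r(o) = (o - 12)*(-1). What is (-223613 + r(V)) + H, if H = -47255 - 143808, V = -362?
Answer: -414302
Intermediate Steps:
r(o) = 12 - o (r(o) = (-12 + o)*(-1) = 12 - o)
H = -191063
(-223613 + r(V)) + H = (-223613 + (12 - 1*(-362))) - 191063 = (-223613 + (12 + 362)) - 191063 = (-223613 + 374) - 191063 = -223239 - 191063 = -414302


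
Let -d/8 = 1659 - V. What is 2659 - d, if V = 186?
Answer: 14443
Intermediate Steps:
d = -11784 (d = -8*(1659 - 1*186) = -8*(1659 - 186) = -8*1473 = -11784)
2659 - d = 2659 - 1*(-11784) = 2659 + 11784 = 14443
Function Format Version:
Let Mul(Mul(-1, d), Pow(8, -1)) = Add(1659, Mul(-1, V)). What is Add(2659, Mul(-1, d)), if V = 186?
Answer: 14443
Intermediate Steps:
d = -11784 (d = Mul(-8, Add(1659, Mul(-1, 186))) = Mul(-8, Add(1659, -186)) = Mul(-8, 1473) = -11784)
Add(2659, Mul(-1, d)) = Add(2659, Mul(-1, -11784)) = Add(2659, 11784) = 14443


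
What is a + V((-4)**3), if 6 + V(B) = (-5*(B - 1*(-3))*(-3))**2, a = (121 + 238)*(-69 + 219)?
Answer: 891069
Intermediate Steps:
a = 53850 (a = 359*150 = 53850)
V(B) = -6 + (45 + 15*B)**2 (V(B) = -6 + (-5*(B - 1*(-3))*(-3))**2 = -6 + (-5*(B + 3)*(-3))**2 = -6 + (-5*(3 + B)*(-3))**2 = -6 + ((-15 - 5*B)*(-3))**2 = -6 + (45 + 15*B)**2)
a + V((-4)**3) = 53850 + (-6 + 225*(3 + (-4)**3)**2) = 53850 + (-6 + 225*(3 - 64)**2) = 53850 + (-6 + 225*(-61)**2) = 53850 + (-6 + 225*3721) = 53850 + (-6 + 837225) = 53850 + 837219 = 891069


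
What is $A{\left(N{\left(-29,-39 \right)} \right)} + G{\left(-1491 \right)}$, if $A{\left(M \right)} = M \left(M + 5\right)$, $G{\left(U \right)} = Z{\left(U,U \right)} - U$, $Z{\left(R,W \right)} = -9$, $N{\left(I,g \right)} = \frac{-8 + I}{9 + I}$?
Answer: $\frac{597869}{400} \approx 1494.7$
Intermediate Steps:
$N{\left(I,g \right)} = \frac{-8 + I}{9 + I}$
$G{\left(U \right)} = -9 - U$
$A{\left(M \right)} = M \left(5 + M\right)$
$A{\left(N{\left(-29,-39 \right)} \right)} + G{\left(-1491 \right)} = \frac{-8 - 29}{9 - 29} \left(5 + \frac{-8 - 29}{9 - 29}\right) - -1482 = \frac{1}{-20} \left(-37\right) \left(5 + \frac{1}{-20} \left(-37\right)\right) + \left(-9 + 1491\right) = \left(- \frac{1}{20}\right) \left(-37\right) \left(5 - - \frac{37}{20}\right) + 1482 = \frac{37 \left(5 + \frac{37}{20}\right)}{20} + 1482 = \frac{37}{20} \cdot \frac{137}{20} + 1482 = \frac{5069}{400} + 1482 = \frac{597869}{400}$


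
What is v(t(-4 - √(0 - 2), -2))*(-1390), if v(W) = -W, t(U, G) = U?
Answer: -5560 - 1390*I*√2 ≈ -5560.0 - 1965.8*I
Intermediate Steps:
v(t(-4 - √(0 - 2), -2))*(-1390) = -(-4 - √(0 - 2))*(-1390) = -(-4 - √(-2))*(-1390) = -(-4 - I*√2)*(-1390) = (4 + I*√2)*(-1390) = -5560 - 1390*I*√2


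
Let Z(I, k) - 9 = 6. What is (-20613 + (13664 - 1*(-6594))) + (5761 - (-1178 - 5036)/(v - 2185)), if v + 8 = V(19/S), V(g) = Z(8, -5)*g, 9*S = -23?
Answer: 143198351/26502 ≈ 5403.3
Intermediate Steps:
S = -23/9 (S = (⅑)*(-23) = -23/9 ≈ -2.5556)
Z(I, k) = 15 (Z(I, k) = 9 + 6 = 15)
V(g) = 15*g
v = -2749/23 (v = -8 + 15*(19/(-23/9)) = -8 + 15*(19*(-9/23)) = -8 + 15*(-171/23) = -8 - 2565/23 = -2749/23 ≈ -119.52)
(-20613 + (13664 - 1*(-6594))) + (5761 - (-1178 - 5036)/(v - 2185)) = (-20613 + (13664 - 1*(-6594))) + (5761 - (-1178 - 5036)/(-2749/23 - 2185)) = (-20613 + (13664 + 6594)) + (5761 - (-6214)/(-53004/23)) = (-20613 + 20258) + (5761 - (-6214)*(-23)/53004) = -355 + (5761 - 1*71461/26502) = -355 + (5761 - 71461/26502) = -355 + 152606561/26502 = 143198351/26502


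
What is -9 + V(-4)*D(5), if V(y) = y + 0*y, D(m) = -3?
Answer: 3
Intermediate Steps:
V(y) = y (V(y) = y + 0 = y)
-9 + V(-4)*D(5) = -9 - 4*(-3) = -9 + 12 = 3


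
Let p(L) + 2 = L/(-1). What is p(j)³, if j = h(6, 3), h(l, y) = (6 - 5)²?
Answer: -27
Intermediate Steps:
h(l, y) = 1 (h(l, y) = 1² = 1)
j = 1
p(L) = -2 - L (p(L) = -2 + L/(-1) = -2 + L*(-1) = -2 - L)
p(j)³ = (-2 - 1*1)³ = (-2 - 1)³ = (-3)³ = -27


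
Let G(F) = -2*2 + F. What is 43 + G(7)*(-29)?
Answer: -44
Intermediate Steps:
G(F) = -4 + F
43 + G(7)*(-29) = 43 + (-4 + 7)*(-29) = 43 + 3*(-29) = 43 - 87 = -44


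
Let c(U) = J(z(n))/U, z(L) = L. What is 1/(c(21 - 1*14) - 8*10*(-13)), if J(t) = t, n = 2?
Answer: 7/7282 ≈ 0.00096127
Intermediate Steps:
c(U) = 2/U
1/(c(21 - 1*14) - 8*10*(-13)) = 1/(2/(21 - 1*14) - 8*10*(-13)) = 1/(2/(21 - 14) - 80*(-13)) = 1/(2/7 + 1040) = 1/(7282/7) = 7/7282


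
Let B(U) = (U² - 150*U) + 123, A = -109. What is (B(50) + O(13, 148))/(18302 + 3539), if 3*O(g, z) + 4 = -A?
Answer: -4842/21841 ≈ -0.22169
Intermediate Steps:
O(g, z) = 35 (O(g, z) = -4/3 + (-1*(-109))/3 = -4/3 + (⅓)*109 = -4/3 + 109/3 = 35)
B(U) = 123 + U² - 150*U
(B(50) + O(13, 148))/(18302 + 3539) = ((123 + 50² - 150*50) + 35)/(18302 + 3539) = ((123 + 2500 - 7500) + 35)/21841 = (-4877 + 35)*(1/21841) = -4842*1/21841 = -4842/21841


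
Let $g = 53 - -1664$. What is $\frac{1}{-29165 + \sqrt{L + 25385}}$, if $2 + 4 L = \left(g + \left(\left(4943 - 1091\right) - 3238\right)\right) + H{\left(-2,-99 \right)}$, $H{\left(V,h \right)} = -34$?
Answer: $- \frac{1228}{35813527} - \frac{2 \sqrt{103835}}{3402285065} \approx -3.4478 \cdot 10^{-5}$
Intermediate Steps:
$g = 1717$ ($g = 53 + 1664 = 1717$)
$L = \frac{2295}{4}$ ($L = - \frac{1}{2} + \frac{\left(1717 + \left(\left(4943 - 1091\right) - 3238\right)\right) - 34}{4} = - \frac{1}{2} + \frac{\left(1717 + \left(3852 - 3238\right)\right) - 34}{4} = - \frac{1}{2} + \frac{\left(1717 + 614\right) - 34}{4} = - \frac{1}{2} + \frac{2331 - 34}{4} = - \frac{1}{2} + \frac{1}{4} \cdot 2297 = - \frac{1}{2} + \frac{2297}{4} = \frac{2295}{4} \approx 573.75$)
$\frac{1}{-29165 + \sqrt{L + 25385}} = \frac{1}{-29165 + \sqrt{\frac{2295}{4} + 25385}} = \frac{1}{-29165 + \sqrt{\frac{103835}{4}}} = \frac{1}{-29165 + \frac{\sqrt{103835}}{2}}$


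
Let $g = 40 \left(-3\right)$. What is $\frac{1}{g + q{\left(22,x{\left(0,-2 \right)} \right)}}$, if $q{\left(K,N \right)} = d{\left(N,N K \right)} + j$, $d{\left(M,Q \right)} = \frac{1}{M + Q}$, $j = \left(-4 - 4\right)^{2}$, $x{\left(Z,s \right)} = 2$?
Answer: $- \frac{46}{2575} \approx -0.017864$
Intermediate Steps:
$j = 64$ ($j = \left(-8\right)^{2} = 64$)
$g = -120$
$q{\left(K,N \right)} = 64 + \frac{1}{N + K N}$ ($q{\left(K,N \right)} = \frac{1}{N + N K} + 64 = \frac{1}{N + K N} + 64 = 64 + \frac{1}{N + K N}$)
$\frac{1}{g + q{\left(22,x{\left(0,-2 \right)} \right)}} = \frac{1}{-120 + \left(64 + \frac{1}{2 + 22 \cdot 2}\right)} = \frac{1}{-120 + \left(64 + \frac{1}{2 + 44}\right)} = \frac{1}{-120 + \left(64 + \frac{1}{46}\right)} = \frac{1}{-120 + \frac{2945}{46}} = \frac{1}{- \frac{2575}{46}} = - \frac{46}{2575}$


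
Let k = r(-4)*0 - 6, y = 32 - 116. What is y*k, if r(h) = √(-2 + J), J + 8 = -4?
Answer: 504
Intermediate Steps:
J = -12 (J = -8 - 4 = -12)
y = -84
r(h) = I*√14 (r(h) = √(-2 - 12) = √(-14) = I*√14)
k = -6 (k = (I*√14)*0 - 6 = 0 - 6 = -6)
y*k = -84*(-6) = 504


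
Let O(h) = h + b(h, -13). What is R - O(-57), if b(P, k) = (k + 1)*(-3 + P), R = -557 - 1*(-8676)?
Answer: 7456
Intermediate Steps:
R = 8119 (R = -557 + 8676 = 8119)
b(P, k) = (1 + k)*(-3 + P)
O(h) = 36 - 11*h (O(h) = h + (-3 + h - 3*(-13) + h*(-13)) = h + (-3 + h + 39 - 13*h) = h + (36 - 12*h) = 36 - 11*h)
R - O(-57) = 8119 - (36 - 11*(-57)) = 8119 - (36 + 627) = 8119 - 1*663 = 8119 - 663 = 7456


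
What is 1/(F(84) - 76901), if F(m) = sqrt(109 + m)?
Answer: -76901/5913763608 - sqrt(193)/5913763608 ≈ -1.3006e-5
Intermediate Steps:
1/(F(84) - 76901) = 1/(sqrt(109 + 84) - 76901) = 1/(sqrt(193) - 76901) = 1/(-76901 + sqrt(193))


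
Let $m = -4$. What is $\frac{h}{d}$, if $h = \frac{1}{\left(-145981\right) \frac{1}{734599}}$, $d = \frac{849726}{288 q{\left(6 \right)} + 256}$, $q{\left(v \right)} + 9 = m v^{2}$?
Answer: $\frac{16090656496}{62021925603} \approx 0.25944$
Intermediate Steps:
$q{\left(v \right)} = -9 - 4 v^{2}$
$d = - \frac{424863}{21904}$ ($d = \frac{849726}{288 \left(-9 - 4 \cdot 6^{2}\right) + 256} = \frac{849726}{288 \left(-9 - 144\right) + 256} = \frac{849726}{288 \left(-153\right) + 256} = \frac{849726}{-44064 + 256} = \frac{849726}{-43808} = 849726 \left(- \frac{1}{43808}\right) = - \frac{424863}{21904} \approx -19.397$)
$h = - \frac{734599}{145981}$ ($h = \frac{1}{\left(-145981\right) \frac{1}{734599}} = \frac{1}{- \frac{145981}{734599}} = - \frac{734599}{145981} \approx -5.0322$)
$\frac{h}{d} = - \frac{734599}{145981 \left(- \frac{424863}{21904}\right)} = \left(- \frac{734599}{145981}\right) \left(- \frac{21904}{424863}\right) = \frac{16090656496}{62021925603}$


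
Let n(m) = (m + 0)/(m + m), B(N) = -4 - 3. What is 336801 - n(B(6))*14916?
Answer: 329343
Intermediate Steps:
B(N) = -7
n(m) = 1/2 (n(m) = m/((2*m)) = m*(1/(2*m)) = 1/2)
336801 - n(B(6))*14916 = 336801 - 14916/2 = 336801 - 1*7458 = 336801 - 7458 = 329343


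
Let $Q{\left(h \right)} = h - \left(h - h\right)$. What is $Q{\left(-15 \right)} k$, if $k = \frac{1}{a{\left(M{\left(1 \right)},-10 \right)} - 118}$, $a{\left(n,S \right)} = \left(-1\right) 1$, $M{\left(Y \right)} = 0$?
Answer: $\frac{15}{119} \approx 0.12605$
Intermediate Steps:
$a{\left(n,S \right)} = -1$
$Q{\left(h \right)} = h$ ($Q{\left(h \right)} = h - 0 = h + 0 = h$)
$k = - \frac{1}{119}$ ($k = \frac{1}{-1 - 118} = \frac{1}{-119} = - \frac{1}{119} \approx -0.0084034$)
$Q{\left(-15 \right)} k = \left(-15\right) \left(- \frac{1}{119}\right) = \frac{15}{119}$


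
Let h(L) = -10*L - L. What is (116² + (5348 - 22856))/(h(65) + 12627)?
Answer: -1013/2978 ≈ -0.34016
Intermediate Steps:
h(L) = -11*L
(116² + (5348 - 22856))/(h(65) + 12627) = (116² + (5348 - 22856))/(-11*65 + 12627) = (13456 - 17508)/(-715 + 12627) = -4052/11912 = -4052*1/11912 = -1013/2978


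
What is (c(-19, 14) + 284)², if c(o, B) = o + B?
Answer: 77841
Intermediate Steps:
c(o, B) = B + o
(c(-19, 14) + 284)² = ((14 - 19) + 284)² = (-5 + 284)² = 279² = 77841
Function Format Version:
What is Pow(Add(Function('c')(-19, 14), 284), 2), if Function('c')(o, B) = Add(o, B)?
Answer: 77841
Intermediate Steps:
Function('c')(o, B) = Add(B, o)
Pow(Add(Function('c')(-19, 14), 284), 2) = Pow(Add(Add(14, -19), 284), 2) = Pow(Add(-5, 284), 2) = Pow(279, 2) = 77841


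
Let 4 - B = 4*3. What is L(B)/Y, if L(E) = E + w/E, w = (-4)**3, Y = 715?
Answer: 0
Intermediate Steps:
w = -64
B = -8 (B = 4 - 4*3 = 4 - 1*12 = 4 - 12 = -8)
L(E) = E - 64/E
L(B)/Y = (-8 - 64/(-8))/715 = (-8 - 64*(-1/8))*(1/715) = (-8 + 8)*(1/715) = 0*(1/715) = 0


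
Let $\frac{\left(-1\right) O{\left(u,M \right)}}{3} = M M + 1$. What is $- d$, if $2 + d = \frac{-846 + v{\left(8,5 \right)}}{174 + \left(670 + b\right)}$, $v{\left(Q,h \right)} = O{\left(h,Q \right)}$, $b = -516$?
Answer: $\frac{1697}{328} \approx 5.1738$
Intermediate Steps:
$O{\left(u,M \right)} = -3 - 3 M^{2}$ ($O{\left(u,M \right)} = - 3 \left(M M + 1\right) = - 3 \left(M^{2} + 1\right) = - 3 \left(1 + M^{2}\right) = -3 - 3 M^{2}$)
$v{\left(Q,h \right)} = -3 - 3 Q^{2}$
$d = - \frac{1697}{328}$ ($d = -2 + \frac{-846 - \left(3 + 3 \cdot 8^{2}\right)}{174 + \left(670 - 516\right)} = -2 + \frac{-846 - 195}{174 + 154} = -2 + \frac{-846 - 195}{328} = -2 + \frac{1}{328} \left(-1041\right) = -2 - \frac{1041}{328} = - \frac{1697}{328} \approx -5.1738$)
$- d = \left(-1\right) \left(- \frac{1697}{328}\right) = \frac{1697}{328}$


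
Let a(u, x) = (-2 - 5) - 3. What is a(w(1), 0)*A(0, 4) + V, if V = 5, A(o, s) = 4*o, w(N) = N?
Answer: 5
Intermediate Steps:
a(u, x) = -10 (a(u, x) = -7 - 3 = -10)
a(w(1), 0)*A(0, 4) + V = -40*0 + 5 = -10*0 + 5 = 0 + 5 = 5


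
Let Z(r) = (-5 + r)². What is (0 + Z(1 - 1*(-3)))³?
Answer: 1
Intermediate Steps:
(0 + Z(1 - 1*(-3)))³ = (0 + (-5 + (1 - 1*(-3)))²)³ = (0 + (-5 + (1 + 3))²)³ = (0 + (-5 + 4)²)³ = (0 + (-1)²)³ = (0 + 1)³ = 1³ = 1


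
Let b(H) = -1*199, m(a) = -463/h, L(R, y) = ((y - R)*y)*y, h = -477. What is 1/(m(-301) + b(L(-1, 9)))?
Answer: -477/94460 ≈ -0.0050498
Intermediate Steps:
L(R, y) = y²*(y - R) (L(R, y) = (y*(y - R))*y = y²*(y - R))
m(a) = 463/477 (m(a) = -463/(-477) = -463*(-1/477) = 463/477)
b(H) = -199
1/(m(-301) + b(L(-1, 9))) = 1/(463/477 - 199) = 1/(-94460/477) = -477/94460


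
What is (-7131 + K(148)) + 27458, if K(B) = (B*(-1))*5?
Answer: 19587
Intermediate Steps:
K(B) = -5*B (K(B) = -B*5 = -5*B)
(-7131 + K(148)) + 27458 = (-7131 - 5*148) + 27458 = (-7131 - 740) + 27458 = -7871 + 27458 = 19587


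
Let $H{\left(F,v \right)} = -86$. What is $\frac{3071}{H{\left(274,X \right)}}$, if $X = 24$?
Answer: $- \frac{3071}{86} \approx -35.709$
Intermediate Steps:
$\frac{3071}{H{\left(274,X \right)}} = \frac{3071}{-86} = 3071 \left(- \frac{1}{86}\right) = - \frac{3071}{86}$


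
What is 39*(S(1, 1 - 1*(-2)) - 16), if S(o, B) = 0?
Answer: -624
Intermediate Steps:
39*(S(1, 1 - 1*(-2)) - 16) = 39*(0 - 16) = 39*(-16) = -624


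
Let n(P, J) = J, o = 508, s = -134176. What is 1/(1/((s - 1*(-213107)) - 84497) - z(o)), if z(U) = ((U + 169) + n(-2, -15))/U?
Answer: -353441/460650 ≈ -0.76727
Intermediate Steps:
z(U) = (154 + U)/U (z(U) = ((U + 169) - 15)/U = ((169 + U) - 15)/U = (154 + U)/U)
1/(1/((s - 1*(-213107)) - 84497) - z(o)) = 1/(1/((-134176 - 1*(-213107)) - 84497) - (154 + 508)/508) = 1/(1/((-134176 + 213107) - 84497) - 662/508) = 1/(1/(78931 - 84497) - 1*331/254) = 1/(1/(-5566) - 331/254) = 1/(-1/5566 - 331/254) = 1/(-460650/353441) = -353441/460650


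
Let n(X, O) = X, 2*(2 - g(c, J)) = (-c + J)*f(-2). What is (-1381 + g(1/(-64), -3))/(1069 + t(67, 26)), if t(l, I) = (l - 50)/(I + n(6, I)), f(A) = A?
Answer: -88447/68450 ≈ -1.2921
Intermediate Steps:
g(c, J) = 2 + J - c (g(c, J) = 2 - (-c + J)*(-2)/2 = 2 - (J - c)*(-2)/2 = 2 - (-2*J + 2*c)/2 = 2 + (J - c) = 2 + J - c)
t(l, I) = (-50 + l)/(6 + I) (t(l, I) = (l - 50)/(I + 6) = (-50 + l)/(6 + I))
(-1381 + g(1/(-64), -3))/(1069 + t(67, 26)) = (-1381 + (2 - 3 - 1/(-64)))/(1069 + (-50 + 67)/(6 + 26)) = (-1381 + (2 - 3 - 1*(-1/64)))/(1069 + 17/32) = (-1381 + (2 - 3 + 1/64))/(1069 + (1/32)*17) = (-1381 - 63/64)/(1069 + 17/32) = -88447/(64*34225/32) = -88447/64*32/34225 = -88447/68450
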